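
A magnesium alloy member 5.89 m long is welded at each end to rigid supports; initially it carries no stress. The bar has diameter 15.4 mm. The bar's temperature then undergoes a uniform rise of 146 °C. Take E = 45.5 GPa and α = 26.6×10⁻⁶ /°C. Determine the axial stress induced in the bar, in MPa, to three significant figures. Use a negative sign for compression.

Free thermal expansion αLΔT = 26.6e-6 · 5890 · 146 = 22.87 mm.
The walls impose strain ε = −(22.87)/5890 = -3.8836e-03; σ = Eε = 45500 · -3.8836e-03 = -176.7 MPa.

-177 MPa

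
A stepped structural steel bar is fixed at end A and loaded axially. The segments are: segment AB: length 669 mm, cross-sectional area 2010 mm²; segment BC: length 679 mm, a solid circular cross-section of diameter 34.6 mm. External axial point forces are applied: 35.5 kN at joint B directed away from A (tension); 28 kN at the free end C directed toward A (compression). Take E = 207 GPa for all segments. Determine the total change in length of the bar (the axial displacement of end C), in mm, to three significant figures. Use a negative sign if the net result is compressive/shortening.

Internal axial forces (sectioning from the free end, tension +): N_BC = -28 kN, N_AB = 7.5 kN.
A_BC = 940.2 mm².
δ_AB = 7500·669/(2010·207000) = 0.01206 mm
δ_BC = -28000·679/(940.2·207000) = -0.09768 mm
δ = Σδ_i = -0.08562 mm.

-0.0856 mm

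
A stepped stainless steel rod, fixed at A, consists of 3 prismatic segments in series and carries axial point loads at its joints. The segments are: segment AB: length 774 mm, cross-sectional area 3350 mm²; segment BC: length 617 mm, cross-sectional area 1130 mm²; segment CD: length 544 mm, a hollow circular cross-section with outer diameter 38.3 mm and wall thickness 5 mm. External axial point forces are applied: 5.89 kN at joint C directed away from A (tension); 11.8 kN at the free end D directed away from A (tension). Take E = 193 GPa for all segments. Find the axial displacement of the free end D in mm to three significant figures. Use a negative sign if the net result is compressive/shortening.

Internal axial forces (sectioning from the free end, tension +): N_CD = 11.8 kN, N_BC = 17.69 kN, N_AB = 17.69 kN.
A_CD = 523.1 mm².
δ_AB = 17690·774/(3350·193000) = 0.02118 mm
δ_BC = 17690·617/(1130·193000) = 0.05005 mm
δ_CD = 11800·544/(523.1·193000) = 0.06359 mm
δ = Σδ_i = 0.1348 mm.

0.135 mm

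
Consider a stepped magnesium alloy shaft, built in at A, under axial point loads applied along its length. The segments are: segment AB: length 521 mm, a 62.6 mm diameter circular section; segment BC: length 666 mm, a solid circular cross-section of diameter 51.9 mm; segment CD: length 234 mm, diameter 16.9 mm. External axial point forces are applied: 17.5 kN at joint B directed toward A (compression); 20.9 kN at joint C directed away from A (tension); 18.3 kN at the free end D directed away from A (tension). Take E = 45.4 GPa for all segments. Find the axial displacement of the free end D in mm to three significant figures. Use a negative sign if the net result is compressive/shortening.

Internal axial forces (sectioning from the free end, tension +): N_CD = 18.3 kN, N_BC = 39.2 kN, N_AB = 21.7 kN.
A_AB = 3078 mm².
A_BC = 2116 mm².
A_CD = 224.3 mm².
δ_AB = 21700·521/(3078·45400) = 0.08091 mm
δ_BC = 39200·666/(2116·45400) = 0.2718 mm
δ_CD = 18300·234/(224.3·45400) = 0.4205 mm
δ = Σδ_i = 0.7732 mm.

0.773 mm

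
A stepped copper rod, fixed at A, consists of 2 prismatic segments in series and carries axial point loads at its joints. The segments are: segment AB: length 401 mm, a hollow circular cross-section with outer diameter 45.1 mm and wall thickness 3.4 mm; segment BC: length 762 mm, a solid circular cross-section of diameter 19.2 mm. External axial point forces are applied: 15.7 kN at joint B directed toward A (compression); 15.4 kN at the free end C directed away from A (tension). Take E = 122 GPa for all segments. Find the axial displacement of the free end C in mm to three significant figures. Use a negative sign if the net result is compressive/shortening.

0.330 mm

Internal axial forces (sectioning from the free end, tension +): N_BC = 15.4 kN, N_AB = -0.3 kN.
A_AB = 445.4 mm².
A_BC = 289.5 mm².
δ_AB = -300·401/(445.4·122000) = -0.002214 mm
δ_BC = 15400·762/(289.5·122000) = 0.3322 mm
δ = Σδ_i = 0.33 mm.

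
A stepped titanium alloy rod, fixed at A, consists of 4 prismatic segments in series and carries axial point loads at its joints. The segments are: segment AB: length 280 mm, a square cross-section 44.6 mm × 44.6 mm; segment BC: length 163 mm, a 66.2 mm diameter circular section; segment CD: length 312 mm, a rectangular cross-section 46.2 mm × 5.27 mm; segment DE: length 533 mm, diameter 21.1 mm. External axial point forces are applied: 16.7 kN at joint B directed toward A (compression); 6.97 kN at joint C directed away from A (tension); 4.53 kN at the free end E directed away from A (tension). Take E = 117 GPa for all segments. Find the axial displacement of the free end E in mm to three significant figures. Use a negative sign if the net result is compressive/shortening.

0.107 mm

Internal axial forces (sectioning from the free end, tension +): N_DE = 4.53 kN, N_CD = 4.53 kN, N_BC = 11.5 kN, N_AB = -5.2 kN.
A_AB = 1989 mm².
A_BC = 3442 mm².
A_CD = 243.5 mm².
A_DE = 349.7 mm².
δ_AB = -5200·280/(1989·117000) = -0.006256 mm
δ_BC = 11500·163/(3442·117000) = 0.004655 mm
δ_CD = 4530·312/(243.5·117000) = 0.04962 mm
δ_DE = 4530·533/(349.7·117000) = 0.05902 mm
δ = Σδ_i = 0.107 mm.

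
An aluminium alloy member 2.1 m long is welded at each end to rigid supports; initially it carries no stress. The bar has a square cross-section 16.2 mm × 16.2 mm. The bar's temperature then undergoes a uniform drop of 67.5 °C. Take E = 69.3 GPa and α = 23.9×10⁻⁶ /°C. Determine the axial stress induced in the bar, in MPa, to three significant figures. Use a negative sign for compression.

Free thermal expansion αLΔT = 23.9e-6 · 2100 · -67.5 = -3.388 mm.
The walls impose strain ε = −(-3.388)/2100 = 1.6132e-03; σ = Eε = 69300 · 1.6132e-03 = 111.8 MPa.

112 MPa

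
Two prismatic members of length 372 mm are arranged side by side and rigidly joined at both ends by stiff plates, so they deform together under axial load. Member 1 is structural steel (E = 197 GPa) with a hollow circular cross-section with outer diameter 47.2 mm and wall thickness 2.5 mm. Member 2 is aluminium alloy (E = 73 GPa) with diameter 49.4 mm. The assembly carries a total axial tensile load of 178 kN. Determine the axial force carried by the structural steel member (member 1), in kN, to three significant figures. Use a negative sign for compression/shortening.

58.9 kN

A_1 = 351.1 mm².
A_2 = 1917 mm².
Equal strain + equilibrium ⇒ each member carries load in proportion to AE: A₁E₁ = 69160000 N, A₂E₂ = 139900000 N, ΣAE = 209100000 N.
F₁ = P·A₁E₁/ΣAE = 178000·69160000/209100000 = 58880 N.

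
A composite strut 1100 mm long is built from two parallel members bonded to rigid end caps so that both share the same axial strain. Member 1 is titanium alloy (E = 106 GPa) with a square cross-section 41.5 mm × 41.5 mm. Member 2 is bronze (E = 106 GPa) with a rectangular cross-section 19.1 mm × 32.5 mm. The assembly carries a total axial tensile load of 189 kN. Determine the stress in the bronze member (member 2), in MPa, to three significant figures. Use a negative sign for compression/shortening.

80.7 MPa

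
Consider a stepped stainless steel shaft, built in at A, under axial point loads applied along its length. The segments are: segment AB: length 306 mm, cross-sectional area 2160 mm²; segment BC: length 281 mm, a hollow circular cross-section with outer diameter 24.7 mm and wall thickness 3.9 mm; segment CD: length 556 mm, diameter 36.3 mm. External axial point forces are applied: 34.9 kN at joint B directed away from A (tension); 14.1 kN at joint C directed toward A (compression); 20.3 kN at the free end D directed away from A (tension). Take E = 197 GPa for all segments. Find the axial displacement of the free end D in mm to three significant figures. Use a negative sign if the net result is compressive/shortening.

0.120 mm

Internal axial forces (sectioning from the free end, tension +): N_CD = 20.3 kN, N_BC = 6.2 kN, N_AB = 41.1 kN.
A_BC = 254.8 mm².
A_CD = 1035 mm².
δ_AB = 41100·306/(2160·197000) = 0.02956 mm
δ_BC = 6200·281/(254.8·197000) = 0.0347 mm
δ_CD = 20300·556/(1035·197000) = 0.05536 mm
δ = Σδ_i = 0.1196 mm.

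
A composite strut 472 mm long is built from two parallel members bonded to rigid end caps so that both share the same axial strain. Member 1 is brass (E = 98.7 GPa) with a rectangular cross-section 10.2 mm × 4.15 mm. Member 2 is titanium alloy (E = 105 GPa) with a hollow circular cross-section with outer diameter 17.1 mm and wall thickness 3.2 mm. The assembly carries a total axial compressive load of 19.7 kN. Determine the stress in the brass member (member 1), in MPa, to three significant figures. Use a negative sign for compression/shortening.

A_1 = 42.33 mm².
A_2 = 139.7 mm².
Equal strain + equilibrium ⇒ each member carries load in proportion to AE: A₁E₁ = 4178000 N, A₂E₂ = 14670000 N, ΣAE = 18850000 N.
σ₁ = P·E₁/ΣAE = -19700·98700/18850000 = -103.1 MPa.

-103 MPa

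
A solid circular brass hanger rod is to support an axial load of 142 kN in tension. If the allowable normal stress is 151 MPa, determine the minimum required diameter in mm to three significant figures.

34.6 mm

Required area A ≥ P/σ_allow = 142000/151 = 940.4 mm².
For a solid circular section, d ≥ √(4A/π) = 34.6 mm.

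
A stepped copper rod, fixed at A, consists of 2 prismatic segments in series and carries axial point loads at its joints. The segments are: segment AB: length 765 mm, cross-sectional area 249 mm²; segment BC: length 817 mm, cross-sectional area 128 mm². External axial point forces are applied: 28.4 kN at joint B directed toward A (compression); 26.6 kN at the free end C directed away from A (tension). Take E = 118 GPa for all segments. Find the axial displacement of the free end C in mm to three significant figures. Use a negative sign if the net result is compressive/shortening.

1.39 mm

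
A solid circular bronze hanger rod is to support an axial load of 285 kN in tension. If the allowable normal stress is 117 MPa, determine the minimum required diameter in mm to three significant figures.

55.7 mm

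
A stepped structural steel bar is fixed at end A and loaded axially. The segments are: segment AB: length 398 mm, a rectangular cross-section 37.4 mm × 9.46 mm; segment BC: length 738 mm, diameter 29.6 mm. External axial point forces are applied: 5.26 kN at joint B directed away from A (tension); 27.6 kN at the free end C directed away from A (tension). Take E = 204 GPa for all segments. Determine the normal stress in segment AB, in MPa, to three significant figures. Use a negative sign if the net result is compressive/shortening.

Internal axial forces (sectioning from the free end, tension +): N_BC = 27.6 kN, N_AB = 32.86 kN.
A_AB = 353.8 mm².
σ_AB = N_AB/A_AB = 32860/353.8 = 92.88 MPa.

92.9 MPa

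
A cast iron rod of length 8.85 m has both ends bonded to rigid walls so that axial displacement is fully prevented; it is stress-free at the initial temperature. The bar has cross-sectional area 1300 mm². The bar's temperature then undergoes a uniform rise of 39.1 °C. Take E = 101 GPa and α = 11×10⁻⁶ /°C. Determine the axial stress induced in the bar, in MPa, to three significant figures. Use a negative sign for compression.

-43.4 MPa

Free thermal expansion αLΔT = 11e-6 · 8850 · 39.1 = 3.806 mm.
The walls impose strain ε = −(3.806)/8850 = -4.3010e-04; σ = Eε = 101000 · -4.3010e-04 = -43.44 MPa.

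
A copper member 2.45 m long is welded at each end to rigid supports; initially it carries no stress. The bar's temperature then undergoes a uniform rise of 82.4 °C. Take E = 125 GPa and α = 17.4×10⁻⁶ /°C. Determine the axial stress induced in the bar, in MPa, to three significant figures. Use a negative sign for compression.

-179 MPa

Free thermal expansion αLΔT = 17.4e-6 · 2450 · 82.4 = 3.513 mm.
The walls impose strain ε = −(3.513)/2450 = -1.4338e-03; σ = Eε = 125000 · -1.4338e-03 = -179.2 MPa.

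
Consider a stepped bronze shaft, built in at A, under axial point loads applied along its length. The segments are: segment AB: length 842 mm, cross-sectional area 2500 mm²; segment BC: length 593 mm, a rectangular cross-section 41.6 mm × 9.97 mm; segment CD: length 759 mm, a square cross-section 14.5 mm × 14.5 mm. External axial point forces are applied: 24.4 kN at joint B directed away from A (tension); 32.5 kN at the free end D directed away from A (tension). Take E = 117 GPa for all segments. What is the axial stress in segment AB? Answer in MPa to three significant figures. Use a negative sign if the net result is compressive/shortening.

22.8 MPa

Internal axial forces (sectioning from the free end, tension +): N_CD = 32.5 kN, N_BC = 32.5 kN, N_AB = 56.9 kN.
σ_AB = N_AB/A_AB = 56900/2500 = 22.76 MPa.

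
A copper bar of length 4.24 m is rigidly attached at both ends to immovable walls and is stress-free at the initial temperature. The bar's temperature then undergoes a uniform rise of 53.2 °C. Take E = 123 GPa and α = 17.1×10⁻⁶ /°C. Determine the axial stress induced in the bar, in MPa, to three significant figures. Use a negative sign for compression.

Free thermal expansion αLΔT = 17.1e-6 · 4240 · 53.2 = 3.857 mm.
The walls impose strain ε = −(3.857)/4240 = -9.0972e-04; σ = Eε = 123000 · -9.0972e-04 = -111.9 MPa.

-112 MPa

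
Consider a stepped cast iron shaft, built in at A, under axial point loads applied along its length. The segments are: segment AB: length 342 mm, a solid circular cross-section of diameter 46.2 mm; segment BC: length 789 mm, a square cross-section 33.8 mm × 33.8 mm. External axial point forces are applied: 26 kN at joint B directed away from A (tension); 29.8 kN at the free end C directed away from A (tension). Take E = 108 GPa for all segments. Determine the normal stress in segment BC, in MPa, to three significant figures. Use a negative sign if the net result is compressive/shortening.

26.1 MPa

Internal axial forces (sectioning from the free end, tension +): N_BC = 29.8 kN, N_AB = 55.8 kN.
A_BC = 1142 mm².
σ_BC = N_BC/A_BC = 29800/1142 = 26.08 MPa.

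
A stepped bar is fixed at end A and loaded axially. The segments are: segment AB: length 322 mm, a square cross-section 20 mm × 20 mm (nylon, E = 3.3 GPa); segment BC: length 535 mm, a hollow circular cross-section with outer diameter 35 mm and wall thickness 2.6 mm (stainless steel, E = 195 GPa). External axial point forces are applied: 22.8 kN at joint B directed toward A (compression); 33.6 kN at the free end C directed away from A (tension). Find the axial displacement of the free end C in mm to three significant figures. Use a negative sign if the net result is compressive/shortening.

2.98 mm

Internal axial forces (sectioning from the free end, tension +): N_BC = 33.6 kN, N_AB = 10.8 kN.
A_AB = 400 mm².
A_BC = 264.6 mm².
δ_AB = 10800·322/(400·3300) = 2.635 mm
δ_BC = 33600·535/(264.6·195000) = 0.3483 mm
δ = Σδ_i = 2.983 mm.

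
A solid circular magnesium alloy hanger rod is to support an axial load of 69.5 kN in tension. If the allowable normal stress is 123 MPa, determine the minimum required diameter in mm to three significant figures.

26.8 mm

Required area A ≥ P/σ_allow = 69500/123 = 565 mm².
For a solid circular section, d ≥ √(4A/π) = 26.82 mm.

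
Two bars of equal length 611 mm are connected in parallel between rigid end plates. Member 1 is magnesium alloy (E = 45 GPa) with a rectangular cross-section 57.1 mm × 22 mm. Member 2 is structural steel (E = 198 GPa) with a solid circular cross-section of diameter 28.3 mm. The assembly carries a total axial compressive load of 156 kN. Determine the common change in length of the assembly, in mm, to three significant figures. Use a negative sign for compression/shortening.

-0.526 mm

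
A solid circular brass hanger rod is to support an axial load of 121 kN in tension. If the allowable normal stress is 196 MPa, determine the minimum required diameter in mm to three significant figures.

28.0 mm

Required area A ≥ P/σ_allow = 121000/196 = 617.3 mm².
For a solid circular section, d ≥ √(4A/π) = 28.04 mm.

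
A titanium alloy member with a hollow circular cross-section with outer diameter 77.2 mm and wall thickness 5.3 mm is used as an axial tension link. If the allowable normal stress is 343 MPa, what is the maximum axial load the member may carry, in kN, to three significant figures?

411 kN

A = 1197 mm².
P_max = σ_allow · A = 343 · 1197 = 410600 N = 410.6 kN.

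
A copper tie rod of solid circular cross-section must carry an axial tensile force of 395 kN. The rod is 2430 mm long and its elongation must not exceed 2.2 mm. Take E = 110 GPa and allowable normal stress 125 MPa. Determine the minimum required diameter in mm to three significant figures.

Required area A ≥ P/σ_allow = 395000/125 = 3160 mm².
For a solid circular section, d ≥ √(4A/π) = 63.43 mm.
Elongation limit: A ≥ PL/(Eδ_allow) = 395000·2430/(110000·2.2) = 3966 mm² ⇒ d ≥ 71.06 mm.
The elongation limit governs.

71.1 mm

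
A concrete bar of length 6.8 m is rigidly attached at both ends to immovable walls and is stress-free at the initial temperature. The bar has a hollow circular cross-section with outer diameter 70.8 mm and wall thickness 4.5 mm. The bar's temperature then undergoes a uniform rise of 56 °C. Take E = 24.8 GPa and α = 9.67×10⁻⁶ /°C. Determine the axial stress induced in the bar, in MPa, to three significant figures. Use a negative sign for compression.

Free thermal expansion αLΔT = 9.67e-6 · 6800 · 56 = 3.682 mm.
The walls impose strain ε = −(3.682)/6800 = -5.4152e-04; σ = Eε = 24800 · -5.4152e-04 = -13.43 MPa.

-13.4 MPa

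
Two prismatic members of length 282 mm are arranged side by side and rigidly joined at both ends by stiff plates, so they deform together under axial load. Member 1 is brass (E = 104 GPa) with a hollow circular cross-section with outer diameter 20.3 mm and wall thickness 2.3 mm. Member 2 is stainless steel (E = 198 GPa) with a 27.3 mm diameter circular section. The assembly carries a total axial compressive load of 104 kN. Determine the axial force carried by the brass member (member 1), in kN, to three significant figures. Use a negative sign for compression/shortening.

A_1 = 130.1 mm².
A_2 = 585.3 mm².
Equal strain + equilibrium ⇒ each member carries load in proportion to AE: A₁E₁ = 13530000 N, A₂E₂ = 115900000 N, ΣAE = 129400000 N.
F₁ = P·A₁E₁/ΣAE = -104000·13530000/129400000 = -10870 N.

-10.9 kN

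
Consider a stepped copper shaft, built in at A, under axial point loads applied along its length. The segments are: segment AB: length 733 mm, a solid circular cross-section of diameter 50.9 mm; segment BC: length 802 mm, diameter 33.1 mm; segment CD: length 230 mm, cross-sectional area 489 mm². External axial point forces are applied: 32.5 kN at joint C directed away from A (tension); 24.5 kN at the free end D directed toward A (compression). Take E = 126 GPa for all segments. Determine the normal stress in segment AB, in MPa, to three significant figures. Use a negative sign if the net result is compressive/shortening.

Internal axial forces (sectioning from the free end, tension +): N_CD = -24.5 kN, N_BC = 8 kN, N_AB = 8 kN.
A_AB = 2035 mm².
σ_AB = N_AB/A_AB = 8000/2035 = 3.932 MPa.

3.93 MPa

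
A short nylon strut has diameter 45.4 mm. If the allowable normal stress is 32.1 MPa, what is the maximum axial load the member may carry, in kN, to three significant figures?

A = 1619 mm².
P_max = σ_allow · A = 32.1 · 1619 = 51960 N = 51.96 kN.

52.0 kN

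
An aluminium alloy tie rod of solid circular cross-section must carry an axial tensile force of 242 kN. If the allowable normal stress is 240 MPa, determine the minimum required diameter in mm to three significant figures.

Required area A ≥ P/σ_allow = 242000/240 = 1008 mm².
For a solid circular section, d ≥ √(4A/π) = 35.83 mm.

35.8 mm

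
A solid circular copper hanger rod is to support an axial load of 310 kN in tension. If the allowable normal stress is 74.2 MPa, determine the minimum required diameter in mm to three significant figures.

72.9 mm

Required area A ≥ P/σ_allow = 310000/74.2 = 4178 mm².
For a solid circular section, d ≥ √(4A/π) = 72.93 mm.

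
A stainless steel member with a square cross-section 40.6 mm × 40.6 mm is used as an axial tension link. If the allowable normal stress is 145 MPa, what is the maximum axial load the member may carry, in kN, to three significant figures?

239 kN

A = 1648 mm².
P_max = σ_allow · A = 145 · 1648 = 239000 N = 239 kN.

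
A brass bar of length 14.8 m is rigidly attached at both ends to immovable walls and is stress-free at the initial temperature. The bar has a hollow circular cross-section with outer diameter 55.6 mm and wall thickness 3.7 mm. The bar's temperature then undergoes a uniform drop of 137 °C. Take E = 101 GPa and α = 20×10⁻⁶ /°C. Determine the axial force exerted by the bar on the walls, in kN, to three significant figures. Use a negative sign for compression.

167 kN

Free thermal expansion αLΔT = 20e-6 · 14800 · -137 = -40.55 mm.
The walls impose strain ε = −(-40.55)/14800 = 2.7400e-03; σ = Eε = 101000 · 2.7400e-03 = 276.7 MPa.
Wall reaction R = σ·A = 276.7·603.3 = 167000 N = 167 kN.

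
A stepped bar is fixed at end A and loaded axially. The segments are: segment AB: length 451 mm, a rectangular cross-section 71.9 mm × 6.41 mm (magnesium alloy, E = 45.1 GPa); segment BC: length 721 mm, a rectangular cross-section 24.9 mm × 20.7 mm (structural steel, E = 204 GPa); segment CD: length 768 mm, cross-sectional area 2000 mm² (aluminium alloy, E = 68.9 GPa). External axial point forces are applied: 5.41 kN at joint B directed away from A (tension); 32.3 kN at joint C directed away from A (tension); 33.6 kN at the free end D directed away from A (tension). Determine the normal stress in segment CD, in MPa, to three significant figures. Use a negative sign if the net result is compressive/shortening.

16.8 MPa

Internal axial forces (sectioning from the free end, tension +): N_CD = 33.6 kN, N_BC = 65.9 kN, N_AB = 71.31 kN.
σ_CD = N_CD/A_CD = 33600/2000 = 16.8 MPa.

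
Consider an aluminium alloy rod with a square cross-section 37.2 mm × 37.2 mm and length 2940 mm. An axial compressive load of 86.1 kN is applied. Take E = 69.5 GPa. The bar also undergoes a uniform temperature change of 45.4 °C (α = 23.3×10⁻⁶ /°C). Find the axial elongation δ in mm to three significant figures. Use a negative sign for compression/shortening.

0.478 mm

A = 1384 mm².
δ_mech = NL/(AE) = -86100·2940/(1384·69500) = -2.632 mm.
δ_thermal = αLΔT = 23.3e-6·2940·45.4 = 3.11 mm.
δ = δ_mech + δ_thermal = 0.478 mm.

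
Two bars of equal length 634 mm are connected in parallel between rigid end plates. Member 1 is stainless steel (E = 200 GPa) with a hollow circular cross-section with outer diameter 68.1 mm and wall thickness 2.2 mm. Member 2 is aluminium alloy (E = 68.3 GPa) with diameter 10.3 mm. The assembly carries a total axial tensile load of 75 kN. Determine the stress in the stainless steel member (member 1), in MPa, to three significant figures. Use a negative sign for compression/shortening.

155 MPa

A_1 = 455.5 mm².
A_2 = 83.32 mm².
Equal strain + equilibrium ⇒ each member carries load in proportion to AE: A₁E₁ = 91090000 N, A₂E₂ = 5691000 N, ΣAE = 96780000 N.
σ₁ = P·E₁/ΣAE = 75000·200000/96780000 = 155 MPa.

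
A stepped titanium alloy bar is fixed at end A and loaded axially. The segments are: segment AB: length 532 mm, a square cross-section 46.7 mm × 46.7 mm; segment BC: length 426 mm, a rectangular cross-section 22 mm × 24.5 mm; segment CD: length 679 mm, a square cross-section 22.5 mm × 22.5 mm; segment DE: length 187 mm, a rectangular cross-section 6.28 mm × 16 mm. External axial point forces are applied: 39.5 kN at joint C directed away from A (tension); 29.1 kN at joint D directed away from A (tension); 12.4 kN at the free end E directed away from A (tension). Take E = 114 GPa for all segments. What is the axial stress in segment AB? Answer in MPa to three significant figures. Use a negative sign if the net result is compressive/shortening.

Internal axial forces (sectioning from the free end, tension +): N_DE = 12.4 kN, N_CD = 41.5 kN, N_BC = 81 kN, N_AB = 81 kN.
A_AB = 2181 mm².
σ_AB = N_AB/A_AB = 81000/2181 = 37.14 MPa.

37.1 MPa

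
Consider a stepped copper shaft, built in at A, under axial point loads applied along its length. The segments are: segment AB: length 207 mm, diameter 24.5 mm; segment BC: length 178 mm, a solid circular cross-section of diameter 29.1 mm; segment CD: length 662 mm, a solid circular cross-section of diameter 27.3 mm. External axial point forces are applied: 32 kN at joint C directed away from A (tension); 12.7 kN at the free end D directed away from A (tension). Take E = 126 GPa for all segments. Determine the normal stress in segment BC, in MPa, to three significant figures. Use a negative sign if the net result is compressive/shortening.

67.2 MPa

Internal axial forces (sectioning from the free end, tension +): N_CD = 12.7 kN, N_BC = 44.7 kN, N_AB = 44.7 kN.
A_BC = 665.1 mm².
σ_BC = N_BC/A_BC = 44700/665.1 = 67.21 MPa.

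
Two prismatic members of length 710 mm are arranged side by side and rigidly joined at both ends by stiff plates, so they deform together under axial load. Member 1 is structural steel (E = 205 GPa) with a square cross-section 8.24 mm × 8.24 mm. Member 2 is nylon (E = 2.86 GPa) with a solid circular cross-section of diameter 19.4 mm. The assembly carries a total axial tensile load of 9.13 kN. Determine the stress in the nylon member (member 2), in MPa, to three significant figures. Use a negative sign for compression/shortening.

1.77 MPa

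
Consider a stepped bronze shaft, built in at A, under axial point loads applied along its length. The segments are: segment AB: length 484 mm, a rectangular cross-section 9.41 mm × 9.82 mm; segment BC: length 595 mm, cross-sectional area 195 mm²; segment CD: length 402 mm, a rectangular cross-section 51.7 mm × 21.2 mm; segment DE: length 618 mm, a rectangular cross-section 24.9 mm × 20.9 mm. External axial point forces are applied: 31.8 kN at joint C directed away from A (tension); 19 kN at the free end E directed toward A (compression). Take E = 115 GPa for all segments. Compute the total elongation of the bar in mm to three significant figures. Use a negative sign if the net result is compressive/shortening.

0.666 mm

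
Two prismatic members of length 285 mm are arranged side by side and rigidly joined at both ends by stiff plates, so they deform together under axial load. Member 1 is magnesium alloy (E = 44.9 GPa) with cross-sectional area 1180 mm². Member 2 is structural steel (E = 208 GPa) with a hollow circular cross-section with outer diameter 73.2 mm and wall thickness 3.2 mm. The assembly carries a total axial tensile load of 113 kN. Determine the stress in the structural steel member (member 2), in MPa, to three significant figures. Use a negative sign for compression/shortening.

A_2 = 703.7 mm².
Equal strain + equilibrium ⇒ each member carries load in proportion to AE: A₁E₁ = 52980000 N, A₂E₂ = 146400000 N, ΣAE = 199400000 N.
σ₂ = P·E₂/ΣAE = 113000·208000/199400000 = 117.9 MPa.

118 MPa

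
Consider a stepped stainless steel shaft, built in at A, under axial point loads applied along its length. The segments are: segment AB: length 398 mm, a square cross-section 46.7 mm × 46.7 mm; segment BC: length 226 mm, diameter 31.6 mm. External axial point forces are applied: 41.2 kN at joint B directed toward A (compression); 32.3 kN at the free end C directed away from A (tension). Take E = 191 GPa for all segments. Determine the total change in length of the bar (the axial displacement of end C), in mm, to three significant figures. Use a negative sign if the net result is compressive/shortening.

0.0402 mm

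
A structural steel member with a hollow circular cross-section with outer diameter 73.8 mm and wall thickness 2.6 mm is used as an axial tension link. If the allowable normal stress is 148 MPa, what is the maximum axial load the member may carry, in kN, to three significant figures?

A = 581.6 mm².
P_max = σ_allow · A = 148 · 581.6 = 86070 N = 86.07 kN.

86.1 kN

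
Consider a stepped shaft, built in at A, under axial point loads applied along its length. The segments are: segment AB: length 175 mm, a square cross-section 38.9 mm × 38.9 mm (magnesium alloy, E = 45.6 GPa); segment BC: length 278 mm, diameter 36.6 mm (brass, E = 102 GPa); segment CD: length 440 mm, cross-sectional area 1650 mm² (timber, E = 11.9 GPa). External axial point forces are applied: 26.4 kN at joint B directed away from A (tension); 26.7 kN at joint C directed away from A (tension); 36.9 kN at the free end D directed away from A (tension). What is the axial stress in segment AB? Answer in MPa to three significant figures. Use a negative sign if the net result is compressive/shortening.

Internal axial forces (sectioning from the free end, tension +): N_CD = 36.9 kN, N_BC = 63.6 kN, N_AB = 90 kN.
A_AB = 1513 mm².
σ_AB = N_AB/A_AB = 90000/1513 = 59.48 MPa.

59.5 MPa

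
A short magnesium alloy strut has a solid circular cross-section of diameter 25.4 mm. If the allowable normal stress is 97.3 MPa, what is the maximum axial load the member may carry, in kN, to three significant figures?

49.3 kN

A = 506.7 mm².
P_max = σ_allow · A = 97.3 · 506.7 = 49300 N = 49.3 kN.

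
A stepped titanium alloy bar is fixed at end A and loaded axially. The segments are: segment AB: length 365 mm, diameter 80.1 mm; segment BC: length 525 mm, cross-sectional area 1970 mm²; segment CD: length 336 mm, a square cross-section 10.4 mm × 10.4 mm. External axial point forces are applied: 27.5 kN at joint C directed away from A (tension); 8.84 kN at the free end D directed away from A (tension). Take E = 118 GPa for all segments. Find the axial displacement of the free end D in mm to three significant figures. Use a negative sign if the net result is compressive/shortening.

0.337 mm

Internal axial forces (sectioning from the free end, tension +): N_CD = 8.84 kN, N_BC = 36.34 kN, N_AB = 36.34 kN.
A_AB = 5039 mm².
A_CD = 108.2 mm².
δ_AB = 36340·365/(5039·118000) = 0.02231 mm
δ_BC = 36340·525/(1970·118000) = 0.08207 mm
δ_CD = 8840·336/(108.2·118000) = 0.2327 mm
δ = Σδ_i = 0.3371 mm.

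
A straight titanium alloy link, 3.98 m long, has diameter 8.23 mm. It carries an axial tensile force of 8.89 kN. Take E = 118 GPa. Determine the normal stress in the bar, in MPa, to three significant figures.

167 MPa

A = 53.2 mm².
σ = N/A = 8890/53.2 = 167.1 MPa.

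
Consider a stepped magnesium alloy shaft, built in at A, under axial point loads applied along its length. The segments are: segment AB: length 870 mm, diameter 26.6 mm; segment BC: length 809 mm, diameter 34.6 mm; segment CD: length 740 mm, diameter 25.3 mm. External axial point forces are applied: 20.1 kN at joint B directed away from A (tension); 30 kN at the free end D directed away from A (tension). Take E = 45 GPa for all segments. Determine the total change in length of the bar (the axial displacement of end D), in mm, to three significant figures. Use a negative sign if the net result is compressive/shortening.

3.30 mm

Internal axial forces (sectioning from the free end, tension +): N_CD = 30 kN, N_BC = 30 kN, N_AB = 50.1 kN.
A_AB = 555.7 mm².
A_BC = 940.2 mm².
A_CD = 502.7 mm².
δ_AB = 50100·870/(555.7·45000) = 1.743 mm
δ_BC = 30000·809/(940.2·45000) = 0.5736 mm
δ_CD = 30000·740/(502.7·45000) = 0.9813 mm
δ = Σδ_i = 3.298 mm.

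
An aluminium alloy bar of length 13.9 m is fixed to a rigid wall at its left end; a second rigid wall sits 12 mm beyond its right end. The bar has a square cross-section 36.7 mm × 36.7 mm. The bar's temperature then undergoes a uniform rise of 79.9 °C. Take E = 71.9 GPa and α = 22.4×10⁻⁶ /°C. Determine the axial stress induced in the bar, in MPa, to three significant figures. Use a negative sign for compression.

-66.6 MPa

Free thermal expansion αLΔT = 22.4e-6 · 13900 · 79.9 = 24.88 mm.
The walls engage after the gap closes; constrained expansion = 24.88 − 12 = 12.88 mm.
The walls impose strain ε = −(12.88)/13900 = -9.2645e-04; σ = Eε = 71900 · -9.2645e-04 = -66.61 MPa.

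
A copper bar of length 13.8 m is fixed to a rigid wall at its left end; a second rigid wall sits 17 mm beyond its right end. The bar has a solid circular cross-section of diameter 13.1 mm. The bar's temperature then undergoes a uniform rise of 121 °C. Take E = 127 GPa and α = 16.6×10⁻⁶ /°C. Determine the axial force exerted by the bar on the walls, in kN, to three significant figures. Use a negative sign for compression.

Free thermal expansion αLΔT = 16.6e-6 · 13800 · 121 = 27.72 mm.
The walls engage after the gap closes; constrained expansion = 27.72 − 17 = 10.72 mm.
The walls impose strain ε = −(10.72)/13800 = -7.7672e-04; σ = Eε = 127000 · -7.7672e-04 = -98.64 MPa.
Wall reaction R = σ·A = -98.64·134.8 = -13300 N = -13.3 kN.

-13.3 kN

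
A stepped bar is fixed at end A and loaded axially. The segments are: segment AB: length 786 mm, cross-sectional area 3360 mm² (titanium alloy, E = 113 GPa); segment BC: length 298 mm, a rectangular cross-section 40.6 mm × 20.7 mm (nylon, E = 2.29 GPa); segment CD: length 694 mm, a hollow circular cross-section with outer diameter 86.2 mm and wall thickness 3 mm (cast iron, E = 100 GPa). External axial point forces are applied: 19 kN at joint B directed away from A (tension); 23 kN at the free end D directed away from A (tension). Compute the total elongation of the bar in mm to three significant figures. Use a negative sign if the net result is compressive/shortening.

Internal axial forces (sectioning from the free end, tension +): N_CD = 23 kN, N_BC = 23 kN, N_AB = 42 kN.
A_BC = 840.4 mm².
A_CD = 784.1 mm².
δ_AB = 42000·786/(3360·113000) = 0.08695 mm
δ_BC = 23000·298/(840.4·2290) = 3.561 mm
δ_CD = 23000·694/(784.1·100000) = 0.2036 mm
δ = Σδ_i = 3.852 mm.

3.85 mm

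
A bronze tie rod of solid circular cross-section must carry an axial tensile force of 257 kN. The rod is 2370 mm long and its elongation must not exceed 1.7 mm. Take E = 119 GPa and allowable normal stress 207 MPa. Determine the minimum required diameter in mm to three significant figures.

61.9 mm

Required area A ≥ P/σ_allow = 257000/207 = 1242 mm².
For a solid circular section, d ≥ √(4A/π) = 39.76 mm.
Elongation limit: A ≥ PL/(Eδ_allow) = 257000·2370/(119000·1.7) = 3011 mm² ⇒ d ≥ 61.92 mm.
The elongation limit governs.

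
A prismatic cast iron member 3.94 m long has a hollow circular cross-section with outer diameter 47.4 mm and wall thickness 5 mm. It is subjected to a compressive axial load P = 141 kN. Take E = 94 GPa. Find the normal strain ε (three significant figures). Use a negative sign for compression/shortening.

-0.00225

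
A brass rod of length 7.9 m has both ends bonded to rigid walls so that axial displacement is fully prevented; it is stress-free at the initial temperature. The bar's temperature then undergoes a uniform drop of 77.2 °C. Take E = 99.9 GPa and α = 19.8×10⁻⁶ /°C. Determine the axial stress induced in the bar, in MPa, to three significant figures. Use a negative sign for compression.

Free thermal expansion αLΔT = 19.8e-6 · 7900 · -77.2 = -12.08 mm.
The walls impose strain ε = −(-12.08)/7900 = 1.5286e-03; σ = Eε = 99900 · 1.5286e-03 = 152.7 MPa.

153 MPa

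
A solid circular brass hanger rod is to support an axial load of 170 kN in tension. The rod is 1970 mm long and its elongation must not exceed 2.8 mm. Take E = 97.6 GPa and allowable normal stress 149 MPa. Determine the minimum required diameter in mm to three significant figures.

39.5 mm

Required area A ≥ P/σ_allow = 170000/149 = 1141 mm².
For a solid circular section, d ≥ √(4A/π) = 38.11 mm.
Elongation limit: A ≥ PL/(Eδ_allow) = 170000·1970/(97600·2.8) = 1225 mm² ⇒ d ≥ 39.5 mm.
The elongation limit governs.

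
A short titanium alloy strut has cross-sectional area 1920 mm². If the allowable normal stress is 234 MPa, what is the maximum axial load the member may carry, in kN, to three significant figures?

P_max = σ_allow · A = 234 · 1920 = 449300 N = 449.3 kN.

449 kN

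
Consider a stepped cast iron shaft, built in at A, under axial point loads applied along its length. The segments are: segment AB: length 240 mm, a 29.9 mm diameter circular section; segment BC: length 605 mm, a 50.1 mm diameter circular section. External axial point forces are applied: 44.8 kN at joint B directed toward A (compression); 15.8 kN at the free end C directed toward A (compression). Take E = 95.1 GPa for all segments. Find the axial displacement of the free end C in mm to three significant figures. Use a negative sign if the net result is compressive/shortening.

Internal axial forces (sectioning from the free end, tension +): N_BC = -15.8 kN, N_AB = -60.6 kN.
A_AB = 702.2 mm².
A_BC = 1971 mm².
δ_AB = -60600·240/(702.2·95100) = -0.2178 mm
δ_BC = -15800·605/(1971·95100) = -0.05099 mm
δ = Σδ_i = -0.2688 mm.

-0.269 mm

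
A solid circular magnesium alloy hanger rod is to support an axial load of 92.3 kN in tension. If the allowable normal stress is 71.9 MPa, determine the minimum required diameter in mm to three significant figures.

40.4 mm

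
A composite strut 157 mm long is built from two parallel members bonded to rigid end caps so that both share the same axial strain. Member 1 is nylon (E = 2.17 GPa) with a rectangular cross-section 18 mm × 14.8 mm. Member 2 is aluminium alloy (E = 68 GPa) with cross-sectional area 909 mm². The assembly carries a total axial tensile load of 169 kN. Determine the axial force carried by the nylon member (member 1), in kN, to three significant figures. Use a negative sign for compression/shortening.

1.57 kN

A_1 = 266.4 mm².
Equal strain + equilibrium ⇒ each member carries load in proportion to AE: A₁E₁ = 578100 N, A₂E₂ = 61810000 N, ΣAE = 62390000 N.
F₁ = P·A₁E₁/ΣAE = 169000·578100/62390000 = 1566 N.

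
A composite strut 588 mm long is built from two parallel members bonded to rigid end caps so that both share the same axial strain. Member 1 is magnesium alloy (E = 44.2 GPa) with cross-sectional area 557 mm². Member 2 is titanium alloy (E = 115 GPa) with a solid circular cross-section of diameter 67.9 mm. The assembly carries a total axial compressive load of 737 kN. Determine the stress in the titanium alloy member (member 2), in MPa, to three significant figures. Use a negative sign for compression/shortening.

-192 MPa

A_2 = 3621 mm².
Equal strain + equilibrium ⇒ each member carries load in proportion to AE: A₁E₁ = 24620000 N, A₂E₂ = 416400000 N, ΣAE = 441000000 N.
σ₂ = P·E₂/ΣAE = -737000·115000/441000000 = -192.2 MPa.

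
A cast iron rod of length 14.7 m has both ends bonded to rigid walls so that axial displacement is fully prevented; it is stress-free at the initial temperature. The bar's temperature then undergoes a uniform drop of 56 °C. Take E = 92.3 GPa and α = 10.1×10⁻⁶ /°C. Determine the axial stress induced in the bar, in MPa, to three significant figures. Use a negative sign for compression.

52.2 MPa

Free thermal expansion αLΔT = 10.1e-6 · 14700 · -56 = -8.314 mm.
The walls impose strain ε = −(-8.314)/14700 = 5.6560e-04; σ = Eε = 92300 · 5.6560e-04 = 52.2 MPa.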